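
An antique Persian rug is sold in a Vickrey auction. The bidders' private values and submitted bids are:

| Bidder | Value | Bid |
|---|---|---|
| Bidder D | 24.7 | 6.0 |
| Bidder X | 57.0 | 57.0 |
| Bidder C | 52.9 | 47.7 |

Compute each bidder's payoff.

Payoffs: Bidder D 0.0, Bidder X 9.3, Bidder C 0.0.

Bids in descending order: Bidder X 57.0, then Bidder C 47.7, then Bidder D 6.0.
Bidder X has the top bid and wins; the price is the second-highest bid, 47.7.
Bidder X's payoff = 57.0 − 47.7 = 9.3. All other bidders lose, so their payoff is 0.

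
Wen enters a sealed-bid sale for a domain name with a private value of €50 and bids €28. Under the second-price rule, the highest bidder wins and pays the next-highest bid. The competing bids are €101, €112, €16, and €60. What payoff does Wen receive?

Wen's payoff: €0.

Highest competing bid: €112.
Wen's bid €28 is not the highest, so Wen loses, pays nothing, and earns zero payoff.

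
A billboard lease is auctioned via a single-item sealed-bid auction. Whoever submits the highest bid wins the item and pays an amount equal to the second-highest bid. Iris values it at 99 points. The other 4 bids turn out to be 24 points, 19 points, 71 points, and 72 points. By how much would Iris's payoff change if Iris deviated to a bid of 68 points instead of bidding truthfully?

Change in payoff: -27 points.

The highest competing bid is 72 points.
Bidding truthfully at 99 points: Iris has the top bid, wins, and pays the second-highest bid 72 points. Payoff = 99 points − 72 points = 27 points.
Bidding 68 points: the top bid is 72 points (a rival), so Iris loses. Payoff = 0 points.
Change = 0 points − 27 points = -27 points.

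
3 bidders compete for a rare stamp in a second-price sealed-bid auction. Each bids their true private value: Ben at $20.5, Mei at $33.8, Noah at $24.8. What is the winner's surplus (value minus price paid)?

Bids in descending order: Mei $33.8; Noah $24.8; Ben $20.5.
Mei wins with the top bid and pays the second-highest, $24.8.
Surplus = $33.8 − $24.8 = $9.0.

Winner's surplus: $9.0.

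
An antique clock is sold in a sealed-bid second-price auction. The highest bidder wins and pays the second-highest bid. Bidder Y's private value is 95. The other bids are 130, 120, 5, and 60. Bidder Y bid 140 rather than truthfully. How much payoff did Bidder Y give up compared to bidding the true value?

The highest competing bid is 130.
Bidding truthfully at 95: the top bid is 130 (a rival), so Bidder Y loses. Payoff = 0.
Bidding 140: Bidder Y has the top bid, wins, and pays the second-highest bid 130. Payoff = 95 − 130 = -35.
Regret = truthful payoff − actual payoff = 0 − -35 = 35.

Regret: 35.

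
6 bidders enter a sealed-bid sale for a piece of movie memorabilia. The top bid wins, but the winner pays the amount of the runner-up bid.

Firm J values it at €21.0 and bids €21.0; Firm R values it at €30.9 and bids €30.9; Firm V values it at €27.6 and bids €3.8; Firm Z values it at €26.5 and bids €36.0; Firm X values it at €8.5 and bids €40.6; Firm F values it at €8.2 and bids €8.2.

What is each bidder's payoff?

Bids in descending order: Firm X €40.6 > Firm Z €36.0 > Firm R €30.9 > Firm J €21.0 > Firm F €8.2 > Firm V €3.8.
Firm X has the top bid and wins; the price is the second-highest bid, €36.0.
Firm X's payoff = €8.5 − €36.0 = -€27.5. All other bidders lose, so their payoff is 0.

Firm J €0.0, Firm R €0.0, Firm V €0.0, Firm Z €0.0, Firm X -€27.5, Firm F €0.0.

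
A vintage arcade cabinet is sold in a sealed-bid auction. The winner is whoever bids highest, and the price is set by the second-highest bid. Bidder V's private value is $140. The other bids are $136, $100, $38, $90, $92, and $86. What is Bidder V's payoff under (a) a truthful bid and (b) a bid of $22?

The highest competing bid is $136.
Bidding truthfully at $140: Bidder V has the top bid, wins, and pays the second-highest bid $136. Payoff = $140 − $136 = $4.
Bidding $22: the top bid is $136 (a rival), so Bidder V loses. Payoff = $0.
This is the dominant-strategy logic: truthful bidding weakly beats any alternative.

(a) $4  (b) $0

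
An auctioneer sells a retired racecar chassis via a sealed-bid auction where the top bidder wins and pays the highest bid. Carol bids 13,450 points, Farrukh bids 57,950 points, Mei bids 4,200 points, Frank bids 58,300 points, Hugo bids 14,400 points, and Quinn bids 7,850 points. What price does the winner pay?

Bids in descending order: Frank 58,300 points > Farrukh 57,950 points > Hugo 14,400 points > Carol 13,450 points > Quinn 7,850 points > Mei 4,200 points.
Frank is the highest bidder, so Frank wins.
Under the first-price rule, the price is the highest bid: 58,300 points.

Price paid: 58,300 points.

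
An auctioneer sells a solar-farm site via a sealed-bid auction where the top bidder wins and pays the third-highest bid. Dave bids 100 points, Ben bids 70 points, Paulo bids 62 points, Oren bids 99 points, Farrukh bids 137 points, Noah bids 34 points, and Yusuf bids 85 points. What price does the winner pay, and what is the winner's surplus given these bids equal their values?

The winner pays 99 points for a surplus of 38 points.

Bids in descending order: Farrukh 137 points > Dave 100 points > Oren 99 points > Yusuf 85 points > Ben 70 points > Paulo 62 points > Noah 34 points.
Farrukh is the highest bidder, so Farrukh wins.
Under the third-price rule, the price is the third-highest bid: 99 points.
Surplus = 137 points − 99 points = 38 points.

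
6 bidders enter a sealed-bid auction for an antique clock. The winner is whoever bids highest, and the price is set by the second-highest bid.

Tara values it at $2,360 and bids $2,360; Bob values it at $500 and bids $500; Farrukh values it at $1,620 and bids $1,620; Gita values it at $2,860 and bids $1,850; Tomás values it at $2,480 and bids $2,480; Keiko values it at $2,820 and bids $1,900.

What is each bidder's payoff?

Tara $0, Bob $0, Farrukh $0, Gita $0, Tomás $120, Keiko $0.

Ordered from highest: Tomás $2,480 > Tara $2,360 > Keiko $1,900 > Gita $1,850 > Farrukh $1,620 > Bob $500.
Tomás has the top bid and wins; the price is the second-highest bid, $2,360.
Tomás's payoff = $2,480 − $2,360 = $120. All other bidders lose, so their payoff is 0.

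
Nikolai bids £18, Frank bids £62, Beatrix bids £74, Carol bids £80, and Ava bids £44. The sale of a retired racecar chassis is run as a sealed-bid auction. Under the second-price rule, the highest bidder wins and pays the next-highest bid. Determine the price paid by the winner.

Ranking the bids: Carol £80 > Beatrix £74 > Frank £62 > Ava £44 > Nikolai £18.
Carol has the highest bid, so Carol wins.
The second-highest bid is £74, so that is what Carol pays.

The winner pays £74.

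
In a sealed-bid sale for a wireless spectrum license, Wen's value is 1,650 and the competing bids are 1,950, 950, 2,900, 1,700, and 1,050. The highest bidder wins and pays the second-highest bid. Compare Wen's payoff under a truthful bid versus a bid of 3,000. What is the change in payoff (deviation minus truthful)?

Change in payoff: -1,250.

The highest competing bid is 2,900.
Bidding truthfully at 1,650: the top bid is 2,900 (a rival), so Wen loses. Payoff = 0.
Bidding 3,000: Wen has the top bid, wins, and pays the second-highest bid 2,900. Payoff = 1,650 − 2,900 = -1,250.
Change = -1,250 − 0 = -1,250.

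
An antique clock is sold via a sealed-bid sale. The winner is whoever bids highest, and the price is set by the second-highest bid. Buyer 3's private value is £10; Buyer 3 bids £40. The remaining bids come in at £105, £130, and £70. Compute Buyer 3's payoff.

The bidder's payoff: £0.

Highest competing bid: £130.
Buyer 3's bid £40 is not the highest, so Buyer 3 loses, pays nothing, and earns zero payoff.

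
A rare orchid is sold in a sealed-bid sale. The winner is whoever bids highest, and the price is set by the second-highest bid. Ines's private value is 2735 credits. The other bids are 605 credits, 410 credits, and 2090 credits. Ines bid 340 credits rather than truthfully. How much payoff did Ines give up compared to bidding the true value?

645 credits

The highest competing bid is 2090 credits.
Bidding truthfully at 2735 credits: Ines has the top bid, wins, and pays the second-highest bid 2090 credits. Payoff = 2735 credits − 2090 credits = 645 credits.
Bidding 340 credits: the top bid is 2090 credits (a rival), so Ines loses. Payoff = 0 credits.
Regret = truthful payoff − actual payoff = 645 credits − 0 credits = 645 credits.
This is the dominant-strategy logic: truthful bidding weakly beats any alternative.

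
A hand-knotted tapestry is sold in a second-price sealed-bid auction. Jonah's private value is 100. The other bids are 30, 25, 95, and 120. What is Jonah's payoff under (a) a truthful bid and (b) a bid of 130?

Truthful: 0; alternative: -20.

The highest competing bid is 120.
Bidding truthfully at 100: the top bid is 120 (a rival), so Jonah loses. Payoff = 0.
Bidding 130: Jonah has the top bid, wins, and pays the second-highest bid 120. Payoff = 100 − 120 = -20.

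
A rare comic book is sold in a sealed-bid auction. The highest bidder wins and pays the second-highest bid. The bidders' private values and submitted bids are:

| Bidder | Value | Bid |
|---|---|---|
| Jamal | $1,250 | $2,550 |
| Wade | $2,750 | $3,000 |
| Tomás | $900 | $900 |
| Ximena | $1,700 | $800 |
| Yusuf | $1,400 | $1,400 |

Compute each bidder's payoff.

Payoffs: Jamal $0, Wade $200, Tomás $0, Ximena $0, Yusuf $0.

Ranking the bids: Wade $3,000, then Jamal $2,550, then Yusuf $1,400, then Tomás $900, then Ximena $800.
Wade has the top bid and wins; the price is the second-highest bid, $2,550.
Wade's payoff = $2,750 − $2,550 = $200. All other bidders lose, so their payoff is 0.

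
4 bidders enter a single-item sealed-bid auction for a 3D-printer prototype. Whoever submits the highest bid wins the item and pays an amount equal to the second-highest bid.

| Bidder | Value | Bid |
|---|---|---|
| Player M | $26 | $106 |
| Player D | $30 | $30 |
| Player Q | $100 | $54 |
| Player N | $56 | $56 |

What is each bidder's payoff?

Sorted high to low: Player M $106; Player N $56; Player Q $54; Player D $30.
Player M has the top bid and wins; the price is the second-highest bid, $56.
Player M's payoff = $26 − $56 = -$30. All other bidders lose, so their payoff is 0.

Player M -$30, Player D $0, Player Q $0, Player N $0.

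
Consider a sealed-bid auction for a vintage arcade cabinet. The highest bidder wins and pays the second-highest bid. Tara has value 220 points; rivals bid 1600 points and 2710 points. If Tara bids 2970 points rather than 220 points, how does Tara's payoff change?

Change in payoff: -2490 points.

The highest competing bid is 2710 points.
Bidding truthfully at 220 points: the top bid is 2710 points (a rival), so Tara loses. Payoff = 0 points.
Bidding 2970 points: Tara has the top bid, wins, and pays the second-highest bid 2710 points. Payoff = 220 points − 2710 points = -2490 points.
Change = -2490 points − 0 points = -2490 points.
This is the dominant-strategy logic: truthful bidding weakly beats any alternative.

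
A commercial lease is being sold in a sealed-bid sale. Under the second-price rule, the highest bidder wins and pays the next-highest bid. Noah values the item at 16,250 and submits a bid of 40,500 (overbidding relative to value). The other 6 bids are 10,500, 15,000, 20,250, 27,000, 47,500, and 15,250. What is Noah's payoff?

Highest competing bid: 47,500.
Noah's bid 40,500 is not the highest, so Noah loses, pays nothing, and earns zero payoff.

Payoff = 0.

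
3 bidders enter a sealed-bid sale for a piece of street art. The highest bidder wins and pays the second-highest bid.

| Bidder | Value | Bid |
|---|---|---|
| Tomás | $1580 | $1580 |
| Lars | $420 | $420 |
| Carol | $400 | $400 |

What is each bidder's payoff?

Ranking the bids: Tomás $1580, then Lars $420, then Carol $400.
Tomás has the top bid and wins; the price is the second-highest bid, $420.
Tomás's payoff = $1580 − $420 = $1160. All other bidders lose, so their payoff is 0.

Tomás $1160, Lars $0, Carol $0.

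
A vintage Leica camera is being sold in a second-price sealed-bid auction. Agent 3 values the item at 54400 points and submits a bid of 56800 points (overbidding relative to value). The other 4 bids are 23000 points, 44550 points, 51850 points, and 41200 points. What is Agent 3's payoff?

Highest competing bid: 51850 points.
Agent 3's bid 56800 points is the highest overall, so Agent 3 wins and pays the second-highest bid, 51850 points.
Payoff = value − price = 54400 points − 51850 points = 2550 points.

Payoff = 2550 points.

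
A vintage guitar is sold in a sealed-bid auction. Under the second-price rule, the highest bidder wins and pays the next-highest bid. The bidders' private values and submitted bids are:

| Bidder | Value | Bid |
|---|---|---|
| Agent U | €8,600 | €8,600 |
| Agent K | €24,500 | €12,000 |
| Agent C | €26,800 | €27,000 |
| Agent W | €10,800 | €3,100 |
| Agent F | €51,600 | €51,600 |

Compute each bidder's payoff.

Ranking the bids: Agent F €51,600; Agent C €27,000; Agent K €12,000; Agent U €8,600; Agent W €3,100.
Agent F has the top bid and wins; the price is the second-highest bid, €27,000.
Agent F's payoff = €51,600 − €27,000 = €24,600. All other bidders lose, so their payoff is 0.

Agent U €0, Agent K €0, Agent C €0, Agent W €0, Agent F €24,600.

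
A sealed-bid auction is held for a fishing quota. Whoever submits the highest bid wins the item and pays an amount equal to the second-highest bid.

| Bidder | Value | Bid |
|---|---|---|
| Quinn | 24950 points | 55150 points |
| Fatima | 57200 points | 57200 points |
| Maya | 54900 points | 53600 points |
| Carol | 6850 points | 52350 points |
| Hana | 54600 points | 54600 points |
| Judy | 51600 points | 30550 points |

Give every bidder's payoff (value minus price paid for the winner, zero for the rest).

Ranking the bids: Fatima 57200 points > Quinn 55150 points > Hana 54600 points > Maya 53600 points > Carol 52350 points > Judy 30550 points.
Fatima has the top bid and wins; the price is the second-highest bid, 55150 points.
Fatima's payoff = 57200 points − 55150 points = 2050 points. All other bidders lose, so their payoff is 0.

Payoffs: Quinn 0 points, Fatima 2050 points, Maya 0 points, Carol 0 points, Hana 0 points, Judy 0 points.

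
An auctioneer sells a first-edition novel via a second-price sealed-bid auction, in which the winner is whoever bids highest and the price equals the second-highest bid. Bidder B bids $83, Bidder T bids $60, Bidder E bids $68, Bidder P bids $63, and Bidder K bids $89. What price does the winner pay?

Ranking the bids: Bidder K $89 > Bidder B $83 > Bidder E $68 > Bidder P $63 > Bidder T $60.
Bidder K is the highest bidder, so Bidder K wins.
Under the second-price rule, the price is the second-highest bid: $83.

Price paid: $83.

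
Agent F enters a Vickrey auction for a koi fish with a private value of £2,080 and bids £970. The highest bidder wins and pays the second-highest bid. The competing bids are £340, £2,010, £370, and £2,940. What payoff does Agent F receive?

Highest competing bid: £2,940.
Agent F's bid £970 is not the highest, so Agent F loses, pays nothing, and earns zero payoff.

Payoff = £0.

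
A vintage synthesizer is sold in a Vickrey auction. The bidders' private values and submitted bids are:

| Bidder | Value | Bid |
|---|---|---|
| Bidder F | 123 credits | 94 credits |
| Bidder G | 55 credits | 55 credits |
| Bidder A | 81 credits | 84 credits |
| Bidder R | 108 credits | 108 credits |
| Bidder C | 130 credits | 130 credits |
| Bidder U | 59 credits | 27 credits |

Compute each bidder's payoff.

Sorted high to low: Bidder C 130 credits; Bidder R 108 credits; Bidder F 94 credits; Bidder A 84 credits; Bidder G 55 credits; Bidder U 27 credits.
Bidder C has the top bid and wins; the price is the second-highest bid, 108 credits.
Bidder C's payoff = 130 credits − 108 credits = 22 credits. All other bidders lose, so their payoff is 0.

Payoffs: Bidder F 0 credits, Bidder G 0 credits, Bidder A 0 credits, Bidder R 0 credits, Bidder C 22 credits, Bidder U 0 credits.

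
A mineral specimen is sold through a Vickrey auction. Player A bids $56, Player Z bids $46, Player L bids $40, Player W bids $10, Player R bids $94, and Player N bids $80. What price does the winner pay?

The winner pays $80.

Ranking the bids: Player R $94; Player N $80; Player A $56; Player Z $46; Player L $40; Player W $10.
Player R has the highest bid, so Player R wins.
The second-highest bid is $80, so that is what Player R pays.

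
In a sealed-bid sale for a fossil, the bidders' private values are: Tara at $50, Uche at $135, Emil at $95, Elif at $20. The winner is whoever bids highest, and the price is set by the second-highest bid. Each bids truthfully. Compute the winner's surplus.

Sorted high to low: Uche $135, then Emil $95, then Tara $50, then Elif $20.
Uche wins with the top bid and pays the second-highest, $95.
Surplus = $135 − $95 = $40.

$40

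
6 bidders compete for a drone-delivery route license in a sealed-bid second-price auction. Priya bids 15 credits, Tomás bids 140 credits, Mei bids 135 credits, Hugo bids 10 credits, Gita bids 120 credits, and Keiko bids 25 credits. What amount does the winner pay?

Bids in descending order: Tomás 140 credits, then Mei 135 credits, then Gita 120 credits, then Keiko 25 credits, then Priya 15 credits, then Hugo 10 credits.
Tomás has the highest bid, so Tomás wins.
The second-highest bid is 135 credits, so that is what Tomás pays.

Price paid: 135 credits.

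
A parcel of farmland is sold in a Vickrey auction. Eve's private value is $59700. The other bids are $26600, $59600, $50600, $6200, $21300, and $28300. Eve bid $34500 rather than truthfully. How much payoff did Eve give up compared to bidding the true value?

The highest competing bid is $59600.
Bidding truthfully at $59700: Eve has the top bid, wins, and pays the second-highest bid $59600. Payoff = $59700 − $59600 = $100.
Bidding $34500: the top bid is $59600 (a rival), so Eve loses. Payoff = $0.
Regret = truthful payoff − actual payoff = $100 − $0 = $100.

Payoff forgone: $100.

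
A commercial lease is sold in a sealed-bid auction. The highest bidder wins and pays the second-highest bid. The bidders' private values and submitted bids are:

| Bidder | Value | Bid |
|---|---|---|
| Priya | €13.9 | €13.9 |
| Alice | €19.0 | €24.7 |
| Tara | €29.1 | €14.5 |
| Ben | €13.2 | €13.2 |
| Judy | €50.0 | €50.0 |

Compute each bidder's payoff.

Payoffs: Priya €0.0, Alice €0.0, Tara €0.0, Ben €0.0, Judy €25.3.

Bids in descending order: Judy €50.0 > Alice €24.7 > Tara €14.5 > Priya €13.9 > Ben €13.2.
Judy has the top bid and wins; the price is the second-highest bid, €24.7.
Judy's payoff = €50.0 − €24.7 = €25.3. All other bidders lose, so their payoff is 0.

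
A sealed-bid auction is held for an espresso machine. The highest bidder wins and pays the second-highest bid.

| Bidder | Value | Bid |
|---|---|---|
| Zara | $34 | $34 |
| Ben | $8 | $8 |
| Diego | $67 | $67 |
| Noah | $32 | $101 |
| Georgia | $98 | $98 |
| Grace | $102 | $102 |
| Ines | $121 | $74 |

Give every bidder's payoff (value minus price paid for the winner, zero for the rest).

Ranking the bids: Grace $102; Noah $101; Georgia $98; Ines $74; Diego $67; Zara $34; Ben $8.
Grace has the top bid and wins; the price is the second-highest bid, $101.
Grace's payoff = $102 − $101 = $1. All other bidders lose, so their payoff is 0.

Zara $0, Ben $0, Diego $0, Noah $0, Georgia $0, Grace $1, Ines $0.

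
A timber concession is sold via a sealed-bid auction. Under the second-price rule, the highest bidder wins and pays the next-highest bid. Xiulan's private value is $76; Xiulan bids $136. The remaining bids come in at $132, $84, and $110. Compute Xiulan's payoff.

Highest competing bid: $132.
Xiulan's bid $136 is the highest overall, so Xiulan wins and pays the second-highest bid, $132.
Payoff = value − price = $76 − $132 = -$56.
Overbidding won the item at a price above value — truthful bidding would have avoided this loss.

Payoff = -$56.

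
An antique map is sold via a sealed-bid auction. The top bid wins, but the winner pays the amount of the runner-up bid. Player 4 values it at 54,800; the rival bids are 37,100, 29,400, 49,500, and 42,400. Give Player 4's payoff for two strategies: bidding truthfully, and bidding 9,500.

The highest competing bid is 49,500.
Bidding truthfully at 54,800: Player 4 has the top bid, wins, and pays the second-highest bid 49,500. Payoff = 54,800 − 49,500 = 5,300.
Bidding 9,500: the top bid is 49,500 (a rival), so Player 4 loses. Payoff = 0.
This is the dominant-strategy logic: truthful bidding weakly beats any alternative.

(a) 5,300  (b) 0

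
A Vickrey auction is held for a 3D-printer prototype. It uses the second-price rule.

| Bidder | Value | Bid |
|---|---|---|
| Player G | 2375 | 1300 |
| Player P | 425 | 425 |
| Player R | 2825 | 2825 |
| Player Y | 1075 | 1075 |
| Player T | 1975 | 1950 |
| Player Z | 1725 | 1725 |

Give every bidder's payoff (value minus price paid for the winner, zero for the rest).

Bids in descending order: Player R 2825, then Player T 1950, then Player Z 1725, then Player G 1300, then Player Y 1075, then Player P 425.
Player R has the top bid and wins; the price is the second-highest bid, 1950.
Player R's payoff = 2825 − 1950 = 875. All other bidders lose, so their payoff is 0.

Payoffs: Player G 0, Player P 0, Player R 875, Player Y 0, Player T 0, Player Z 0.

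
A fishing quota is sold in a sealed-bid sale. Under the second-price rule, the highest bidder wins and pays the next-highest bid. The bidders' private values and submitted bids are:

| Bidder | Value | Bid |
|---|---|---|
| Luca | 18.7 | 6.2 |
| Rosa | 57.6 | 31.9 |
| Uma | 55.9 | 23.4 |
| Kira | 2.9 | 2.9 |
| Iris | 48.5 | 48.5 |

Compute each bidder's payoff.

Payoffs: Luca 0.0, Rosa 0.0, Uma 0.0, Kira 0.0, Iris 16.6.

Ranking the bids: Iris 48.5; Rosa 31.9; Uma 23.4; Luca 6.2; Kira 2.9.
Iris has the top bid and wins; the price is the second-highest bid, 31.9.
Iris's payoff = 48.5 − 31.9 = 16.6. All other bidders lose, so their payoff is 0.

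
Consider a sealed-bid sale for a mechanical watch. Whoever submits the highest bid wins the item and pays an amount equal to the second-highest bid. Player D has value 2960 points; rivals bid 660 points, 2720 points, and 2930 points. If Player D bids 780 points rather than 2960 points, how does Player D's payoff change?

Change in payoff: -30 points.

The highest competing bid is 2930 points.
Bidding truthfully at 2960 points: Player D has the top bid, wins, and pays the second-highest bid 2930 points. Payoff = 2960 points − 2930 points = 30 points.
Bidding 780 points: the top bid is 2930 points (a rival), so Player D loses. Payoff = 0 points.
Change = 0 points − 30 points = -30 points.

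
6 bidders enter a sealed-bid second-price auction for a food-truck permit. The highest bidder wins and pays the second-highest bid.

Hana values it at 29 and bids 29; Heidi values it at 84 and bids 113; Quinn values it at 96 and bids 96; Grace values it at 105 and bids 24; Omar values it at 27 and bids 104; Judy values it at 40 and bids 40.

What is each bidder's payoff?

Ordered from highest: Heidi 113 > Omar 104 > Quinn 96 > Judy 40 > Hana 29 > Grace 24.
Heidi has the top bid and wins; the price is the second-highest bid, 104.
Heidi's payoff = 84 − 104 = -20. All other bidders lose, so their payoff is 0.

Payoffs: Hana 0, Heidi -20, Quinn 0, Grace 0, Omar 0, Judy 0.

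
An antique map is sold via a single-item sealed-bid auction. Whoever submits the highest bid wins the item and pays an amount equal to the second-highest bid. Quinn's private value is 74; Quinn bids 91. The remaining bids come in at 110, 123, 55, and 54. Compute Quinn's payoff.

Quinn's payoff: 0.

Highest competing bid: 123.
Quinn's bid 91 is not the highest, so Quinn loses, pays nothing, and earns zero payoff.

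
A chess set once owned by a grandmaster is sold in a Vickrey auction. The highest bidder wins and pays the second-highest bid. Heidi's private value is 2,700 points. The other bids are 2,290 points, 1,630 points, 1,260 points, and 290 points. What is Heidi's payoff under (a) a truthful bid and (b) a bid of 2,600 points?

The highest competing bid is 2,290 points.
Bidding truthfully at 2,700 points: Heidi has the top bid, wins, and pays the second-highest bid 2,290 points. Payoff = 2,700 points − 2,290 points = 410 points.
Bidding 2,600 points: Heidi has the top bid, wins, and pays the second-highest bid 2,290 points. Payoff = 2,700 points − 2,290 points = 410 points.

(a) 410 points  (b) 410 points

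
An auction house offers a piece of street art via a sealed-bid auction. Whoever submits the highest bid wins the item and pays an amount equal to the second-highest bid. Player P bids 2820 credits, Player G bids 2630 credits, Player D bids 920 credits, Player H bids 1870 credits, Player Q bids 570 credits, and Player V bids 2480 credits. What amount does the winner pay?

2630 credits

Ranking the bids: Player P 2820 credits > Player G 2630 credits > Player V 2480 credits > Player H 1870 credits > Player D 920 credits > Player Q 570 credits.
Player P has the highest bid, so Player P wins.
The second-highest bid is 2630 credits, so that is what Player P pays.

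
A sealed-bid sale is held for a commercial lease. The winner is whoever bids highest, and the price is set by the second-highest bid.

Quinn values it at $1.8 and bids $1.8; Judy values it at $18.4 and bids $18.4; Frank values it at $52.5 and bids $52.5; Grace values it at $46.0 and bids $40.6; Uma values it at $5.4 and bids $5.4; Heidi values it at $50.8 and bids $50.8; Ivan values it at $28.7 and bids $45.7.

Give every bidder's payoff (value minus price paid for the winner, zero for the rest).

Quinn $0.0, Judy $0.0, Frank $1.7, Grace $0.0, Uma $0.0, Heidi $0.0, Ivan $0.0.

Ranking the bids: Frank $52.5; Heidi $50.8; Ivan $45.7; Grace $40.6; Judy $18.4; Uma $5.4; Quinn $1.8.
Frank has the top bid and wins; the price is the second-highest bid, $50.8.
Frank's payoff = $52.5 − $50.8 = $1.7. All other bidders lose, so their payoff is 0.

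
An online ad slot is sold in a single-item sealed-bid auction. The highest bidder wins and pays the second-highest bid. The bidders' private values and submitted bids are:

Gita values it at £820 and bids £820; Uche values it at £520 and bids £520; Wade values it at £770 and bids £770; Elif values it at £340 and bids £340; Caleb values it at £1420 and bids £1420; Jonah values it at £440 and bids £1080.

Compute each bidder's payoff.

Gita £0, Uche £0, Wade £0, Elif £0, Caleb £340, Jonah £0.

Bids in descending order: Caleb £1420 > Jonah £1080 > Gita £820 > Wade £770 > Uche £520 > Elif £340.
Caleb has the top bid and wins; the price is the second-highest bid, £1080.
Caleb's payoff = £1420 − £1080 = £340. All other bidders lose, so their payoff is 0.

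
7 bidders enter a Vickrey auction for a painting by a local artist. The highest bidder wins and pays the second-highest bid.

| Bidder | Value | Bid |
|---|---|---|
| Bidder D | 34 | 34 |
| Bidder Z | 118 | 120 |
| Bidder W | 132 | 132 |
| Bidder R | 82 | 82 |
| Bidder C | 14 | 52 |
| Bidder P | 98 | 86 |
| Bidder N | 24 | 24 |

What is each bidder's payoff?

Bidder D 0, Bidder Z 0, Bidder W 12, Bidder R 0, Bidder C 0, Bidder P 0, Bidder N 0.

Ranking the bids: Bidder W 132; Bidder Z 120; Bidder P 86; Bidder R 82; Bidder C 52; Bidder D 34; Bidder N 24.
Bidder W has the top bid and wins; the price is the second-highest bid, 120.
Bidder W's payoff = 132 − 120 = 12. All other bidders lose, so their payoff is 0.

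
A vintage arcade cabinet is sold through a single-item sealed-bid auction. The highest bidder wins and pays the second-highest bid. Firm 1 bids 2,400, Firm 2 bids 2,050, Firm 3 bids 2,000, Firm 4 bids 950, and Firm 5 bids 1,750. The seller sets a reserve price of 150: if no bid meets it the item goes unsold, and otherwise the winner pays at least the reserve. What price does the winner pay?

The winner pays 2,050.

Bids in descending order: Firm 1 2,400; Firm 2 2,050; Firm 3 2,000; Firm 5 1,750; Firm 4 950.
Firm 1 has the highest bid, so Firm 1 wins.
The second-highest bid is 2,050, which exceeds the reserve, so that sets the price.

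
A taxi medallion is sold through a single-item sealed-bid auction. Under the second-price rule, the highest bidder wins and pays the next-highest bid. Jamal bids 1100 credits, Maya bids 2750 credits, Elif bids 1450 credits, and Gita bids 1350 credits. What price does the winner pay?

Bids in descending order: Maya 2750 credits; Elif 1450 credits; Gita 1350 credits; Jamal 1100 credits.
Maya has the highest bid, so Maya wins.
The second-highest bid is 1450 credits, so that is what Maya pays.

1450 credits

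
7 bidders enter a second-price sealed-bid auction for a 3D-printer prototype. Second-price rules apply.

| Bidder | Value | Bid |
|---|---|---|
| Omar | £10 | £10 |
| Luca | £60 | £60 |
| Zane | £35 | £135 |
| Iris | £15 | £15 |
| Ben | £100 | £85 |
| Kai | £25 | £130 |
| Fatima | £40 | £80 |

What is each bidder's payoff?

Bids in descending order: Zane £135 > Kai £130 > Ben £85 > Fatima £80 > Luca £60 > Iris £15 > Omar £10.
Zane has the top bid and wins; the price is the second-highest bid, £130.
Zane's payoff = £35 − £130 = -£95. All other bidders lose, so their payoff is 0.

Payoffs: Omar £0, Luca £0, Zane -£95, Iris £0, Ben £0, Kai £0, Fatima £0.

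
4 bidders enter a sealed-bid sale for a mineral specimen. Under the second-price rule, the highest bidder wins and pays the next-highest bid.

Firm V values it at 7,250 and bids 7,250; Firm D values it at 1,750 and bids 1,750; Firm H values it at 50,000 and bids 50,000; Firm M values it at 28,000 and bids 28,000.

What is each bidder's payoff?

Ranking the bids: Firm H 50,000 > Firm M 28,000 > Firm V 7,250 > Firm D 1,750.
Firm H has the top bid and wins; the price is the second-highest bid, 28,000.
Firm H's payoff = 50,000 − 28,000 = 22,000. All other bidders lose, so their payoff is 0.

Payoffs: Firm V 0, Firm D 0, Firm H 22,000, Firm M 0.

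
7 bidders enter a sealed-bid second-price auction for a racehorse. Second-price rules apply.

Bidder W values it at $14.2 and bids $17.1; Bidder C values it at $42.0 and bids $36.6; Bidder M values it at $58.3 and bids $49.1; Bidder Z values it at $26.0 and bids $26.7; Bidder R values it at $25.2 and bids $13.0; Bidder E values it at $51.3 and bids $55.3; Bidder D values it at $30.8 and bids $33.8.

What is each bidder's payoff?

Payoffs: Bidder W $0.0, Bidder C $0.0, Bidder M $0.0, Bidder Z $0.0, Bidder R $0.0, Bidder E $2.2, Bidder D $0.0.

Bids in descending order: Bidder E $55.3, then Bidder M $49.1, then Bidder C $36.6, then Bidder D $33.8, then Bidder Z $26.7, then Bidder W $17.1, then Bidder R $13.0.
Bidder E has the top bid and wins; the price is the second-highest bid, $49.1.
Bidder E's payoff = $51.3 − $49.1 = $2.2. All other bidders lose, so their payoff is 0.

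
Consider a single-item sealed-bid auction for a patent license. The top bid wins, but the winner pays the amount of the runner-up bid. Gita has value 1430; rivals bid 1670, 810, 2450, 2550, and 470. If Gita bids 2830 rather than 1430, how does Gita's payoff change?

-1120

The highest competing bid is 2550.
Bidding truthfully at 1430: the top bid is 2550 (a rival), so Gita loses. Payoff = 0.
Bidding 2830: Gita has the top bid, wins, and pays the second-highest bid 2550. Payoff = 1430 − 2550 = -1120.
Change = -1120 − 0 = -1120.
This is the dominant-strategy logic: truthful bidding weakly beats any alternative.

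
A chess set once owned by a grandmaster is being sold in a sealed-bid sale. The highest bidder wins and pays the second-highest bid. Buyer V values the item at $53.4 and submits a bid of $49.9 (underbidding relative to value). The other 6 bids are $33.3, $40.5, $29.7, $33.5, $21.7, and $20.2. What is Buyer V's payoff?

Highest competing bid: $40.5.
Buyer V's bid $49.9 is the highest overall, so Buyer V wins and pays the second-highest bid, $40.5.
Payoff = value − price = $53.4 − $40.5 = $12.9.

$12.9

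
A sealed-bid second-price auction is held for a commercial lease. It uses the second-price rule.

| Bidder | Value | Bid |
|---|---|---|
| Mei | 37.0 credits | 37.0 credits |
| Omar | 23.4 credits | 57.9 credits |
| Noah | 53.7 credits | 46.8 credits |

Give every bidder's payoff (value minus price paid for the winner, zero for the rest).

Mei 0.0 credits, Omar -23.4 credits, Noah 0.0 credits.

Sorted high to low: Omar 57.9 credits, then Noah 46.8 credits, then Mei 37.0 credits.
Omar has the top bid and wins; the price is the second-highest bid, 46.8 credits.
Omar's payoff = 23.4 credits − 46.8 credits = -23.4 credits. All other bidders lose, so their payoff is 0.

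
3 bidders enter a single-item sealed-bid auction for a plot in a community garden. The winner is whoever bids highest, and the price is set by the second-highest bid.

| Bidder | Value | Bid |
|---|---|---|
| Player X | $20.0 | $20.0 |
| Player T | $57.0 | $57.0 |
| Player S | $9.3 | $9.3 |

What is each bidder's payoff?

Payoffs: Player X $0.0, Player T $37.0, Player S $0.0.

Sorted high to low: Player T $57.0, then Player X $20.0, then Player S $9.3.
Player T has the top bid and wins; the price is the second-highest bid, $20.0.
Player T's payoff = $57.0 − $20.0 = $37.0. All other bidders lose, so their payoff is 0.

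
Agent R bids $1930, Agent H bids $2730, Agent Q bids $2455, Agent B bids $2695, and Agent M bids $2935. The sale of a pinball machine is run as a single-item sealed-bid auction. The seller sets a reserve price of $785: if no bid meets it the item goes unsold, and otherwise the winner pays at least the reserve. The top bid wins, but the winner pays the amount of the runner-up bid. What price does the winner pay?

Ordered from highest: Agent M $2935 > Agent H $2730 > Agent B $2695 > Agent Q $2455 > Agent R $1930.
Agent M has the highest bid, so Agent M wins.
The second-highest bid is $2730, which exceeds the reserve, so that sets the price.

The winner pays $2730.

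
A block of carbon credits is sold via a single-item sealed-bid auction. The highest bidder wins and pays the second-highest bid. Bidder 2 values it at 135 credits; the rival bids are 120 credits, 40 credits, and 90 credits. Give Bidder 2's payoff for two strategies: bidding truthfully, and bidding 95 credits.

The highest competing bid is 120 credits.
Bidding truthfully at 135 credits: Bidder 2 has the top bid, wins, and pays the second-highest bid 120 credits. Payoff = 135 credits − 120 credits = 15 credits.
Bidding 95 credits: the top bid is 120 credits (a rival), so Bidder 2 loses. Payoff = 0 credits.
Deviating from a truthful bid can only lose payoff in a second-price auction — never gain.

Truthful: 15 credits; alternative: 0 credits.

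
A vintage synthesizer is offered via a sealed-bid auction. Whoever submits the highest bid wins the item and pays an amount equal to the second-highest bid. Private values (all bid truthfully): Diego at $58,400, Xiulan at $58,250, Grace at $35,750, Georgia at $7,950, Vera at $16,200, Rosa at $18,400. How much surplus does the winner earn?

Surplus = $150.

Bids in descending order: Diego $58,400 > Xiulan $58,250 > Grace $35,750 > Rosa $18,400 > Vera $16,200 > Georgia $7,950.
Diego wins with the top bid and pays the second-highest, $58,250.
Surplus = $58,400 − $58,250 = $150.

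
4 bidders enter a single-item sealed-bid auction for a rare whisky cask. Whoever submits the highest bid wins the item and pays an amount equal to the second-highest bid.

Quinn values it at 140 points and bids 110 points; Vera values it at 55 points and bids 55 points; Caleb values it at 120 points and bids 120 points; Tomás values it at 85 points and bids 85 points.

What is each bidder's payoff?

Ordered from highest: Caleb 120 points; Quinn 110 points; Tomás 85 points; Vera 55 points.
Caleb has the top bid and wins; the price is the second-highest bid, 110 points.
Caleb's payoff = 120 points − 110 points = 10 points. All other bidders lose, so their payoff is 0.

Payoffs: Quinn 0 points, Vera 0 points, Caleb 10 points, Tomás 0 points.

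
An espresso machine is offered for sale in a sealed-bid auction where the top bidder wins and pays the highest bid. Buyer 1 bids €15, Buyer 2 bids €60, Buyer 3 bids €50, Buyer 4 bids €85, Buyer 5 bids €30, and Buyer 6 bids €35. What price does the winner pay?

€85

Bids in descending order: Buyer 4 €85 > Buyer 2 €60 > Buyer 3 €50 > Buyer 6 €35 > Buyer 5 €30 > Buyer 1 €15.
Buyer 4 is the highest bidder, so Buyer 4 wins.
Under the first-price rule, the price is the highest bid: €85.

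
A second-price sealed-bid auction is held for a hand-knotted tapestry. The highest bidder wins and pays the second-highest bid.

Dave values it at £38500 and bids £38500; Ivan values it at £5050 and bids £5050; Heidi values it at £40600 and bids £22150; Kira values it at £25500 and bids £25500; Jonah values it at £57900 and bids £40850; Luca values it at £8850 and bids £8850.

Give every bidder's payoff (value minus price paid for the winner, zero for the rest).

Ordered from highest: Jonah £40850 > Dave £38500 > Kira £25500 > Heidi £22150 > Luca £8850 > Ivan £5050.
Jonah has the top bid and wins; the price is the second-highest bid, £38500.
Jonah's payoff = £57900 − £38500 = £19400. All other bidders lose, so their payoff is 0.

Payoffs: Dave £0, Ivan £0, Heidi £0, Kira £0, Jonah £19400, Luca £0.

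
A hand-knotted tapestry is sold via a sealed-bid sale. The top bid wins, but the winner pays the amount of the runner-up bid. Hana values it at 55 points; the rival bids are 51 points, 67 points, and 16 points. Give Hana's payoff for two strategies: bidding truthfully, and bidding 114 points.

The highest competing bid is 67 points.
Bidding truthfully at 55 points: the top bid is 67 points (a rival), so Hana loses. Payoff = 0 points.
Bidding 114 points: Hana has the top bid, wins, and pays the second-highest bid 67 points. Payoff = 55 points − 67 points = -12 points.
This is the dominant-strategy logic: truthful bidding weakly beats any alternative.

(a) 0 points  (b) -12 points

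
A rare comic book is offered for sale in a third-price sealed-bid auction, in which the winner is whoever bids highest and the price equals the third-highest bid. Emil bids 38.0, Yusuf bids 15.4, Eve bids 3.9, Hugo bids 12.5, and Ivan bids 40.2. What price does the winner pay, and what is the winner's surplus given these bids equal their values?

Sorted high to low: Ivan 40.2 > Emil 38.0 > Yusuf 15.4 > Hugo 12.5 > Eve 3.9.
Ivan is the highest bidder, so Ivan wins.
Under the third-price rule, the price is the third-highest bid: 15.4.
Surplus = 40.2 − 15.4 = 24.8.

The winner pays 15.4 for a surplus of 24.8.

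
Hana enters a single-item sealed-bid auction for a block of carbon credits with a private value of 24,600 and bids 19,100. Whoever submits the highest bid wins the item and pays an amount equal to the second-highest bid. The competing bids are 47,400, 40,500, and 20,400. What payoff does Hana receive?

Payoff = 0.

Highest competing bid: 47,400.
Hana's bid 19,100 is not the highest, so Hana loses, pays nothing, and earns zero payoff.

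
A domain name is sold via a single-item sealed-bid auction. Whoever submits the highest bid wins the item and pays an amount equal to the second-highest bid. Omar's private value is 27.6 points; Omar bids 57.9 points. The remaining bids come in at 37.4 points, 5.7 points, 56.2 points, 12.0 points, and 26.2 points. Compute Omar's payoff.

Highest competing bid: 56.2 points.
Omar's bid 57.9 points is the highest overall, so Omar wins and pays the second-highest bid, 56.2 points.
Payoff = value − price = 27.6 points − 56.2 points = -28.6 points.

-28.6 points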